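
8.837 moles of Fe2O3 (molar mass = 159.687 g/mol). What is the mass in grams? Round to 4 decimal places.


mass = n * M
mass = 8.837 * 159.687
mass = 1411.154019 g, rounded to 4 dp:

1411.1540 g


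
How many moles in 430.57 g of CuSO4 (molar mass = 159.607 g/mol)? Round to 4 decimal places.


n = mass / M
n = 430.57 / 159.607
n = 2.6976887 mol, rounded to 4 dp:

2.6977 mol


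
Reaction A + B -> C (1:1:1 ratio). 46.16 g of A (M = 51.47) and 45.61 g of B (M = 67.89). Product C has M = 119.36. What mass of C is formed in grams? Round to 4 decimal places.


Find moles of each reactant; the smaller value is the limiting reagent in a 1:1:1 reaction, so moles_C equals moles of the limiter.
n_A = mass_A / M_A = 46.16 / 51.47 = 0.896833 mol
n_B = mass_B / M_B = 45.61 / 67.89 = 0.671822 mol
Limiting reagent: B (smaller), n_limiting = 0.671822 mol
mass_C = n_limiting * M_C = 0.671822 * 119.36
mass_C = 80.18867392 g, rounded to 4 dp:

80.1887 g


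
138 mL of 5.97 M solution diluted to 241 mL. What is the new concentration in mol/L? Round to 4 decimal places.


Dilution: M1*V1 = M2*V2, solve for M2.
M2 = M1*V1 / V2
M2 = 5.97 * 138 / 241
M2 = 823.86 / 241
M2 = 3.41850622 mol/L, rounded to 4 dp:

3.4185 mol/L


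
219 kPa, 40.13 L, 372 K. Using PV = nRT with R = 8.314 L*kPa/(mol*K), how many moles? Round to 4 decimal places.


PV = nRT, solve for n = PV / (RT).
PV = 219 * 40.13 = 8788.47
RT = 8.314 * 372 = 3092.808
n = 8788.47 / 3092.808
n = 2.84158279 mol, rounded to 4 dp:

2.8416 mol


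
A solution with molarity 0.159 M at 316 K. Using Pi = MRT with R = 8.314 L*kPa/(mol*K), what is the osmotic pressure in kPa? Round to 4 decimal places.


Osmotic pressure (van't Hoff): Pi = M*R*T.
RT = 8.314 * 316 = 2627.224
Pi = 0.159 * 2627.224
Pi = 417.728616 kPa, rounded to 4 dp:

417.7286 kPa


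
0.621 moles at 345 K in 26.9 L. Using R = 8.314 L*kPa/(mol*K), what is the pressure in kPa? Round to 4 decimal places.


PV = nRT, solve for P = nRT / V.
nRT = 0.621 * 8.314 * 345 = 1781.2329
P = 1781.2329 / 26.9
P = 66.21683643 kPa, rounded to 4 dp:

66.2168 kPa


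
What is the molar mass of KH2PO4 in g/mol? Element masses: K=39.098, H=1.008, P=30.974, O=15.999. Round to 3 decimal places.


M = sum(count * atomic_mass) over atoms.
M = 1*39.098 + 2*1.008 + 1*30.974 + 4*15.999
M = 39.098 + 2.016 + 30.974 + 63.996
M = 136.084 g/mol, rounded to 3 dp:

136.084 g/mol


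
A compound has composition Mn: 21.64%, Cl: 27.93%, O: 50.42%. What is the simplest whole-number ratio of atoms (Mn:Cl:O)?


Assume 100 g of compound, divide each mass% by atomic mass to get moles, then normalize by the smallest to get a raw atom ratio.
Moles per 100 g: Mn: 21.64/54.938 = 0.3939, Cl: 27.93/35.453 = 0.7878, O: 50.42/15.999 = 3.1514
Raw ratio (divide by min = 0.3939): Mn: 1.0, Cl: 2.0, O: 8.001
Multiply by 1 to clear fractions: Mn: 1.0 ~= 1, Cl: 2.0 ~= 2, O: 8.001 ~= 8
Reduce by GCD to get the simplest whole-number ratio:

1:2:8


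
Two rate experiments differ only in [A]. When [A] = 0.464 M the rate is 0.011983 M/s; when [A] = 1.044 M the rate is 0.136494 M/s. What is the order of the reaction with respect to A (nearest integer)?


Rate is proportional to [A]^n, so rate2/rate1 = ([A]2/[A]1)^n. Take logs to solve for n.
rate2/rate1 = 0.136494 / 0.011983 = 11.3906
[A]2/[A]1 = 1.044 / 0.464 = 2.25
n = ln(11.3906) / ln(2.25) = 3.0
Nearest integer order:

3


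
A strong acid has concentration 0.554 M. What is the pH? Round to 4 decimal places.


A strong acid dissociates completely, so [H+] equals the given concentration.
pH = -log10([H+]) = -log10(0.554)
pH = 0.25649024, rounded to 4 dp:

0.2565


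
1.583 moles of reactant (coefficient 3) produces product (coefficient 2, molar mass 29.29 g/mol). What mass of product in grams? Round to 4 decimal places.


Use the coefficient ratio to convert reactant moles to product moles, then multiply by the product's molar mass.
moles_P = moles_R * (coeff_P / coeff_R) = 1.583 * (2/3) = 1.055333
mass_P = moles_P * M_P = 1.055333 * 29.29
mass_P = 30.91070357 g, rounded to 4 dp:

30.9107 g


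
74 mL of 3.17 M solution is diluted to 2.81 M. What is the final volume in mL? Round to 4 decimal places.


Dilution: M1*V1 = M2*V2, solve for V2.
V2 = M1*V1 / M2
V2 = 3.17 * 74 / 2.81
V2 = 234.58 / 2.81
V2 = 83.48042705 mL, rounded to 4 dp:

83.4804 mL


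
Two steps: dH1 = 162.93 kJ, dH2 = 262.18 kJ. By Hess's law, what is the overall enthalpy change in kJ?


Hess's law: enthalpy is a state function, so add the step enthalpies.
dH_total = dH1 + dH2 = 162.93 + (262.18)
dH_total = 425.11 kJ:

425.11 kJ


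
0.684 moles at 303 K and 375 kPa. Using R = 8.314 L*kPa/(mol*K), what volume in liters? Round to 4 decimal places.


PV = nRT, solve for V = nRT / P.
nRT = 0.684 * 8.314 * 303 = 1723.0931
V = 1723.0931 / 375
V = 4.59491493 L, rounded to 4 dp:

4.5949 L


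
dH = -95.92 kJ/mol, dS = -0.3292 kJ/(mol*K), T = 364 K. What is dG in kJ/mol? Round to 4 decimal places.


Gibbs: dG = dH - T*dS (consistent units, dS already in kJ/(mol*K)).
T*dS = 364 * -0.3292 = -119.8288
dG = -95.92 - (-119.8288)
dG = 23.9088 kJ/mol, rounded to 4 dp:

23.9088 kJ/mol


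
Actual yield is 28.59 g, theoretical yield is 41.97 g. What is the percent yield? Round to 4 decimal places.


% yield = 100 * actual / theoretical
% yield = 100 * 28.59 / 41.97
% yield = 68.12008578 %, rounded to 4 dp:

68.1201 %


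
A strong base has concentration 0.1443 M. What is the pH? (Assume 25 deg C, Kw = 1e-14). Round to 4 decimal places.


A strong base dissociates completely, so [OH-] equals the given concentration.
pOH = -log10([OH-]) = -log10(0.1443) = 0.840734
pH = 14 - pOH = 14 - 0.840734
pH = 13.159266, rounded to 4 dp:

13.1593


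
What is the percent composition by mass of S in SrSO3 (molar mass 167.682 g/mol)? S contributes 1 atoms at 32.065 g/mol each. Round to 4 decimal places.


pct = 100 * (n_elem * M_elem) / M_total
mass_contribution = 1 * 32.065 = 32.065 g/mol
pct = 100 * 32.065 / 167.682
pct = 19.1225057 %, rounded to 4 dp:

19.1225 %


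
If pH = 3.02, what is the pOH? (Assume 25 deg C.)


At 25 deg C, pH + pOH = 14.
pOH = 14 - pH = 14 - 3.02
pOH = 10.98:

10.98


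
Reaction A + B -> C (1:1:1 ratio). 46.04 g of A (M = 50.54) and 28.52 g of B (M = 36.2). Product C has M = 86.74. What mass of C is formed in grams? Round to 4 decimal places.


Find moles of each reactant; the smaller value is the limiting reagent in a 1:1:1 reaction, so moles_C equals moles of the limiter.
n_A = mass_A / M_A = 46.04 / 50.54 = 0.910962 mol
n_B = mass_B / M_B = 28.52 / 36.2 = 0.787845 mol
Limiting reagent: B (smaller), n_limiting = 0.787845 mol
mass_C = n_limiting * M_C = 0.787845 * 86.74
mass_C = 68.3376753 g, rounded to 4 dp:

68.3377 g


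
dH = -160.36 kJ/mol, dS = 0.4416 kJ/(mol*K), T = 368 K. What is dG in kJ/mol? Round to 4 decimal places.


Gibbs: dG = dH - T*dS (consistent units, dS already in kJ/(mol*K)).
T*dS = 368 * 0.4416 = 162.5088
dG = -160.36 - (162.5088)
dG = -322.8688 kJ/mol, rounded to 4 dp:

-322.8688 kJ/mol


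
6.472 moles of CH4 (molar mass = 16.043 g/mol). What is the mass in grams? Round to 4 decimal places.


mass = n * M
mass = 6.472 * 16.043
mass = 103.830296 g, rounded to 4 dp:

103.8303 g


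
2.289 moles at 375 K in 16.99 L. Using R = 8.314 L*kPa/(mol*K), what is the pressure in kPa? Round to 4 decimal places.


PV = nRT, solve for P = nRT / V.
nRT = 2.289 * 8.314 * 375 = 7136.5298
P = 7136.5298 / 16.99
P = 420.04295468 kPa, rounded to 4 dp:

420.0430 kPa


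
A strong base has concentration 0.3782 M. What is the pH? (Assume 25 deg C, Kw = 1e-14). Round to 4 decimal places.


A strong base dissociates completely, so [OH-] equals the given concentration.
pOH = -log10([OH-]) = -log10(0.3782) = 0.422278
pH = 14 - pOH = 14 - 0.422278
pH = 13.577722, rounded to 4 dp:

13.5777


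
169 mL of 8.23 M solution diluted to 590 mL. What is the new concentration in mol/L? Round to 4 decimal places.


Dilution: M1*V1 = M2*V2, solve for M2.
M2 = M1*V1 / V2
M2 = 8.23 * 169 / 590
M2 = 1390.87 / 590
M2 = 2.35740678 mol/L, rounded to 4 dp:

2.3574 mol/L


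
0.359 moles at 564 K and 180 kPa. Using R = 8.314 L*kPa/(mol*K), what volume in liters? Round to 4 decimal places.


PV = nRT, solve for V = nRT / P.
nRT = 0.359 * 8.314 * 564 = 1683.3855
V = 1683.3855 / 180
V = 9.35214167 L, rounded to 4 dp:

9.3521 L


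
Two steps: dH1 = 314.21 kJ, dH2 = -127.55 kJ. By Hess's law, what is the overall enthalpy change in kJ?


Hess's law: enthalpy is a state function, so add the step enthalpies.
dH_total = dH1 + dH2 = 314.21 + (-127.55)
dH_total = 186.66 kJ:

186.66 kJ


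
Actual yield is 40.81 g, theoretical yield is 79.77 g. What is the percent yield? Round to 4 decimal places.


% yield = 100 * actual / theoretical
% yield = 100 * 40.81 / 79.77
% yield = 51.1595838 %, rounded to 4 dp:

51.1596 %


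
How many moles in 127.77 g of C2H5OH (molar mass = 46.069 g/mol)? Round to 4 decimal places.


n = mass / M
n = 127.77 / 46.069
n = 2.77344852 mol, rounded to 4 dp:

2.7734 mol


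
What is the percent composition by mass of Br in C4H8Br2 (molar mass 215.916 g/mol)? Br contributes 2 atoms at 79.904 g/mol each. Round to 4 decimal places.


pct = 100 * (n_elem * M_elem) / M_total
mass_contribution = 2 * 79.904 = 159.808 g/mol
pct = 100 * 159.808 / 215.916
pct = 74.0139684 %, rounded to 4 dp:

74.0140 %


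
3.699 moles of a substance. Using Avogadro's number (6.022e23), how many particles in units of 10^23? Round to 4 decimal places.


N = n * NA, then divide by 1e23 for the requested units.
N / 1e23 = n * 6.022
N / 1e23 = 3.699 * 6.022
N / 1e23 = 22.275378, rounded to 4 dp:

22.2754


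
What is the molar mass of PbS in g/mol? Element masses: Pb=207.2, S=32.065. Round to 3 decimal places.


M = sum(count * atomic_mass) over atoms.
M = 1*207.2 + 1*32.065
M = 207.2 + 32.065
M = 239.265 g/mol, rounded to 3 dp:

239.265 g/mol


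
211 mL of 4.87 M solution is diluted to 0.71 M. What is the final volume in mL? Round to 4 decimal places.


Dilution: M1*V1 = M2*V2, solve for V2.
V2 = M1*V1 / M2
V2 = 4.87 * 211 / 0.71
V2 = 1027.57 / 0.71
V2 = 1447.28169014 mL, rounded to 4 dp:

1447.2817 mL


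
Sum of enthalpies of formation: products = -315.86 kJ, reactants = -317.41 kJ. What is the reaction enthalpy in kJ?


dH_rxn = sum(dH_f products) - sum(dH_f reactants)
dH_rxn = -315.86 - (-317.41)
dH_rxn = 1.55 kJ:

1.55 kJ


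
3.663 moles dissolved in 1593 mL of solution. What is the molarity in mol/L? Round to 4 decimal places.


Convert volume to liters: V_L = V_mL / 1000.
V_L = 1593 / 1000 = 1.593 L
M = n / V_L = 3.663 / 1.593
M = 2.29943503 mol/L, rounded to 4 dp:

2.2994 mol/L


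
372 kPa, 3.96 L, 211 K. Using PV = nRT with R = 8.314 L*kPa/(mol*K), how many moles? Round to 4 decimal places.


PV = nRT, solve for n = PV / (RT).
PV = 372 * 3.96 = 1473.12
RT = 8.314 * 211 = 1754.254
n = 1473.12 / 1754.254
n = 0.83974157 mol, rounded to 4 dp:

0.8397 mol


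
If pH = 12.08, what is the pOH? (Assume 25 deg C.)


At 25 deg C, pH + pOH = 14.
pOH = 14 - pH = 14 - 12.08
pOH = 1.92:

1.92


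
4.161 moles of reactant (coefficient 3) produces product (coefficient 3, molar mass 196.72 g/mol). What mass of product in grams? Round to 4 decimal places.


Use the coefficient ratio to convert reactant moles to product moles, then multiply by the product's molar mass.
moles_P = moles_R * (coeff_P / coeff_R) = 4.161 * (3/3) = 4.161
mass_P = moles_P * M_P = 4.161 * 196.72
mass_P = 818.55192 g, rounded to 4 dp:

818.5519 g


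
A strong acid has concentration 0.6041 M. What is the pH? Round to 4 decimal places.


A strong acid dissociates completely, so [H+] equals the given concentration.
pH = -log10([H+]) = -log10(0.6041)
pH = 0.21889116, rounded to 4 dp:

0.2189


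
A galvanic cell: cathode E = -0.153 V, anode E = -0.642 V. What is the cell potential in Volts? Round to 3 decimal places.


Standard cell potential: E_cell = E_cathode - E_anode.
E_cell = -0.153 - (-0.642)
E_cell = 0.489 V, rounded to 3 dp:

0.489 V


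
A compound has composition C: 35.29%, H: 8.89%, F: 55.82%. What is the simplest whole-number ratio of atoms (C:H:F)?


Assume 100 g of compound, divide each mass% by atomic mass to get moles, then normalize by the smallest to get a raw atom ratio.
Moles per 100 g: C: 35.29/12.011 = 2.9381, H: 8.89/1.008 = 8.8194, F: 55.82/18.998 = 2.9382
Raw ratio (divide by min = 2.9381): C: 1.0, H: 3.002, F: 1.0
Multiply by 1 to clear fractions: C: 1.0 ~= 1, H: 3.002 ~= 3, F: 1.0 ~= 1
Reduce by GCD to get the simplest whole-number ratio:

1:3:1


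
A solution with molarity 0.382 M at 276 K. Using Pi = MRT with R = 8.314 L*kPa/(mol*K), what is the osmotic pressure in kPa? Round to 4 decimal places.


Osmotic pressure (van't Hoff): Pi = M*R*T.
RT = 8.314 * 276 = 2294.664
Pi = 0.382 * 2294.664
Pi = 876.561648 kPa, rounded to 4 dp:

876.5616 kPa


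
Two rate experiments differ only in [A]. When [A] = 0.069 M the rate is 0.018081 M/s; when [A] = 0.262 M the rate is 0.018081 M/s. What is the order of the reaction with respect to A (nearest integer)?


Rate is proportional to [A]^n, so rate2/rate1 = ([A]2/[A]1)^n. Take logs to solve for n.
rate2/rate1 = 0.018081 / 0.018081 = 1.0
[A]2/[A]1 = 0.262 / 0.069 = 3.7971
n = ln(1.0) / ln(3.7971) = 0.0
Nearest integer order:

0


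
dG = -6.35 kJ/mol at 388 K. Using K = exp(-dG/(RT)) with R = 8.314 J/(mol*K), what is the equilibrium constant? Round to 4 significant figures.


dG is in kJ/mol; multiply by 1000 to match R in J/(mol*K).
RT = 8.314 * 388 = 3225.832 J/mol
exponent = -dG*1000 / (RT) = -(-6.35*1000) / 3225.832 = 1.96848441
K = exp(1.96848441)
K = 7.1598169, rounded to 4 significant figures:

7.160


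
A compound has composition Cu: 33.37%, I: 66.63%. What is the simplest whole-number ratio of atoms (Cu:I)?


Assume 100 g of compound, divide each mass% by atomic mass to get moles, then normalize by the smallest to get a raw atom ratio.
Moles per 100 g: Cu: 33.37/63.546 = 0.5251, I: 66.63/126.904 = 0.525
Raw ratio (divide by min = 0.525): Cu: 1.0, I: 1.0
Multiply by 1 to clear fractions: Cu: 1.0 ~= 1, I: 1.0 ~= 1
Reduce by GCD to get the simplest whole-number ratio:

1:1


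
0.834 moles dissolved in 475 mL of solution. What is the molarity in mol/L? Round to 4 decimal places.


Convert volume to liters: V_L = V_mL / 1000.
V_L = 475 / 1000 = 0.475 L
M = n / V_L = 0.834 / 0.475
M = 1.75578947 mol/L, rounded to 4 dp:

1.7558 mol/L


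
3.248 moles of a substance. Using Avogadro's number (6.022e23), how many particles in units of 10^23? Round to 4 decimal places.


N = n * NA, then divide by 1e23 for the requested units.
N / 1e23 = n * 6.022
N / 1e23 = 3.248 * 6.022
N / 1e23 = 19.559456, rounded to 4 dp:

19.5595


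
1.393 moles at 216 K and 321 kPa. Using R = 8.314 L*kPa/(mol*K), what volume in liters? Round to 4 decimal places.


PV = nRT, solve for V = nRT / P.
nRT = 1.393 * 8.314 * 216 = 2501.5828
V = 2501.5828 / 321
V = 7.79309283 L, rounded to 4 dp:

7.7931 L


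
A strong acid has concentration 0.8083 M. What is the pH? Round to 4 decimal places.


A strong acid dissociates completely, so [H+] equals the given concentration.
pH = -log10([H+]) = -log10(0.8083)
pH = 0.09242742, rounded to 4 dp:

0.0924


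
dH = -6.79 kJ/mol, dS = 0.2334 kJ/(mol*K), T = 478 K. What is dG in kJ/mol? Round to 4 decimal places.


Gibbs: dG = dH - T*dS (consistent units, dS already in kJ/(mol*K)).
T*dS = 478 * 0.2334 = 111.5652
dG = -6.79 - (111.5652)
dG = -118.3552 kJ/mol, rounded to 4 dp:

-118.3552 kJ/mol


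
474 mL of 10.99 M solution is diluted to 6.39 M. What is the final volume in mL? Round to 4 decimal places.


Dilution: M1*V1 = M2*V2, solve for V2.
V2 = M1*V1 / M2
V2 = 10.99 * 474 / 6.39
V2 = 5209.26 / 6.39
V2 = 815.22065728 mL, rounded to 4 dp:

815.2207 mL


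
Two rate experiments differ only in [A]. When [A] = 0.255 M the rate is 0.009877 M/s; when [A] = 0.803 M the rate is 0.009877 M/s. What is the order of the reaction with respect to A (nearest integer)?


Rate is proportional to [A]^n, so rate2/rate1 = ([A]2/[A]1)^n. Take logs to solve for n.
rate2/rate1 = 0.009877 / 0.009877 = 1.0
[A]2/[A]1 = 0.803 / 0.255 = 3.149
n = ln(1.0) / ln(3.149) = 0.0
Nearest integer order:

0


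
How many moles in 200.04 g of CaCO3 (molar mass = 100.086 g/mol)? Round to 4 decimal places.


n = mass / M
n = 200.04 / 100.086
n = 1.99868113 mol, rounded to 4 dp:

1.9987 mol


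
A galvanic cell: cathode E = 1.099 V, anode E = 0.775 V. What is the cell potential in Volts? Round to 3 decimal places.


Standard cell potential: E_cell = E_cathode - E_anode.
E_cell = 1.099 - (0.775)
E_cell = 0.324 V, rounded to 3 dp:

0.324 V


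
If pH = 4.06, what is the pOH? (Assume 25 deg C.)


At 25 deg C, pH + pOH = 14.
pOH = 14 - pH = 14 - 4.06
pOH = 9.94:

9.94


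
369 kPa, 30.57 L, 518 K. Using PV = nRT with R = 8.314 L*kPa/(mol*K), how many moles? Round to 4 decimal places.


PV = nRT, solve for n = PV / (RT).
PV = 369 * 30.57 = 11280.33
RT = 8.314 * 518 = 4306.652
n = 11280.33 / 4306.652
n = 2.61928059 mol, rounded to 4 dp:

2.6193 mol


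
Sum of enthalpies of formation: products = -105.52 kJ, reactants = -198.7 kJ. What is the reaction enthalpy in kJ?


dH_rxn = sum(dH_f products) - sum(dH_f reactants)
dH_rxn = -105.52 - (-198.7)
dH_rxn = 93.18 kJ:

93.18 kJ


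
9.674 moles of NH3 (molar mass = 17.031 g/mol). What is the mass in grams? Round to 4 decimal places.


mass = n * M
mass = 9.674 * 17.031
mass = 164.757894 g, rounded to 4 dp:

164.7579 g


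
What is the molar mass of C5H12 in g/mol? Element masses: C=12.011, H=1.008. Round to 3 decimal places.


M = sum(count * atomic_mass) over atoms.
M = 5*12.011 + 12*1.008
M = 60.055 + 12.096
M = 72.151 g/mol, rounded to 3 dp:

72.151 g/mol


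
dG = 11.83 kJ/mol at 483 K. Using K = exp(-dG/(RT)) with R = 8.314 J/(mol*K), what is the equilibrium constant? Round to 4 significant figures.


dG is in kJ/mol; multiply by 1000 to match R in J/(mol*K).
RT = 8.314 * 483 = 4015.662 J/mol
exponent = -dG*1000 / (RT) = -(11.83*1000) / 4015.662 = -2.94596507
K = exp(-2.94596507)
K = 0.05255132, rounded to 4 significant figures:

0.05255


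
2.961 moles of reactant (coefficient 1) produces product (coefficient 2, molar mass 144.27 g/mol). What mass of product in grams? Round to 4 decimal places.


Use the coefficient ratio to convert reactant moles to product moles, then multiply by the product's molar mass.
moles_P = moles_R * (coeff_P / coeff_R) = 2.961 * (2/1) = 5.922
mass_P = moles_P * M_P = 5.922 * 144.27
mass_P = 854.36694 g, rounded to 4 dp:

854.3669 g


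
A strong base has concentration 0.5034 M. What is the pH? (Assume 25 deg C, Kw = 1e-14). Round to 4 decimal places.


A strong base dissociates completely, so [OH-] equals the given concentration.
pOH = -log10([OH-]) = -log10(0.5034) = 0.298087
pH = 14 - pOH = 14 - 0.298087
pH = 13.701913, rounded to 4 dp:

13.7019


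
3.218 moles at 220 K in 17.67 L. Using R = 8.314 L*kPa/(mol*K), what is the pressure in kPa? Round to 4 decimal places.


PV = nRT, solve for P = nRT / V.
nRT = 3.218 * 8.314 * 220 = 5885.9794
P = 5885.9794 / 17.67
P = 333.10579513 kPa, rounded to 4 dp:

333.1058 kPa


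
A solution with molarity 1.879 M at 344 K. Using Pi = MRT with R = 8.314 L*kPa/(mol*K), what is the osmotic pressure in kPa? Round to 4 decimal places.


Osmotic pressure (van't Hoff): Pi = M*R*T.
RT = 8.314 * 344 = 2860.016
Pi = 1.879 * 2860.016
Pi = 5373.970064 kPa, rounded to 4 dp:

5373.9701 kPa


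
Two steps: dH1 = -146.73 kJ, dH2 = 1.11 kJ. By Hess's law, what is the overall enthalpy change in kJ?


Hess's law: enthalpy is a state function, so add the step enthalpies.
dH_total = dH1 + dH2 = -146.73 + (1.11)
dH_total = -145.62 kJ:

-145.62 kJ


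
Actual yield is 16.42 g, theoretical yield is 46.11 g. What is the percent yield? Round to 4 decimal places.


% yield = 100 * actual / theoretical
% yield = 100 * 16.42 / 46.11
% yield = 35.61049664 %, rounded to 4 dp:

35.6105 %


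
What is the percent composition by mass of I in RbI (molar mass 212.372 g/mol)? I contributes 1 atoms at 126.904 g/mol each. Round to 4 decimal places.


pct = 100 * (n_elem * M_elem) / M_total
mass_contribution = 1 * 126.904 = 126.904 g/mol
pct = 100 * 126.904 / 212.372
pct = 59.75552333 %, rounded to 4 dp:

59.7555 %


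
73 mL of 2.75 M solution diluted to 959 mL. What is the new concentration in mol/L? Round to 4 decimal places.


Dilution: M1*V1 = M2*V2, solve for M2.
M2 = M1*V1 / V2
M2 = 2.75 * 73 / 959
M2 = 200.75 / 959
M2 = 0.20933264 mol/L, rounded to 4 dp:

0.2093 mol/L


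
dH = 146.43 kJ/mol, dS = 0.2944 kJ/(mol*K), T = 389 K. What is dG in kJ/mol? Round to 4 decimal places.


Gibbs: dG = dH - T*dS (consistent units, dS already in kJ/(mol*K)).
T*dS = 389 * 0.2944 = 114.5216
dG = 146.43 - (114.5216)
dG = 31.9084 kJ/mol, rounded to 4 dp:

31.9084 kJ/mol


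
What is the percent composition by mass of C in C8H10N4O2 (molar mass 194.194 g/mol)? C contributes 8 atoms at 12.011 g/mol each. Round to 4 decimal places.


pct = 100 * (n_elem * M_elem) / M_total
mass_contribution = 8 * 12.011 = 96.088 g/mol
pct = 100 * 96.088 / 194.194
pct = 49.48041649 %, rounded to 4 dp:

49.4804 %


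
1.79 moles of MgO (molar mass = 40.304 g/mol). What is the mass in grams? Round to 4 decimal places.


mass = n * M
mass = 1.79 * 40.304
mass = 72.14416 g, rounded to 4 dp:

72.1442 g


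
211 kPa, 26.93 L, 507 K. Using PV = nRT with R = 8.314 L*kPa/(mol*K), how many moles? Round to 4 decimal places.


PV = nRT, solve for n = PV / (RT).
PV = 211 * 26.93 = 5682.23
RT = 8.314 * 507 = 4215.198
n = 5682.23 / 4215.198
n = 1.34803395 mol, rounded to 4 dp:

1.3480 mol


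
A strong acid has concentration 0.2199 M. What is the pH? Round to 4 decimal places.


A strong acid dissociates completely, so [H+] equals the given concentration.
pH = -log10([H+]) = -log10(0.2199)
pH = 0.65777477, rounded to 4 dp:

0.6578


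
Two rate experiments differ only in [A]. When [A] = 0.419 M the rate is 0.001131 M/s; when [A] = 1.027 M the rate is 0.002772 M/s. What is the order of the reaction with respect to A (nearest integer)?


Rate is proportional to [A]^n, so rate2/rate1 = ([A]2/[A]1)^n. Take logs to solve for n.
rate2/rate1 = 0.002772 / 0.001131 = 2.4509
[A]2/[A]1 = 1.027 / 0.419 = 2.4511
n = ln(2.4509) / ln(2.4511) = 1.0
Nearest integer order:

1


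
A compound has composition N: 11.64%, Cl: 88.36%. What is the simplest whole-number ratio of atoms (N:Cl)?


Assume 100 g of compound, divide each mass% by atomic mass to get moles, then normalize by the smallest to get a raw atom ratio.
Moles per 100 g: N: 11.64/14.007 = 0.831, Cl: 88.36/35.453 = 2.4923
Raw ratio (divide by min = 0.831): N: 1.0, Cl: 2.999
Multiply by 1 to clear fractions: N: 1.0 ~= 1, Cl: 2.999 ~= 3
Reduce by GCD to get the simplest whole-number ratio:

1:3


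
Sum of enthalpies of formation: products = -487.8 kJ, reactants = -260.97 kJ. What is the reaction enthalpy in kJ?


dH_rxn = sum(dH_f products) - sum(dH_f reactants)
dH_rxn = -487.8 - (-260.97)
dH_rxn = -226.83 kJ:

-226.83 kJ


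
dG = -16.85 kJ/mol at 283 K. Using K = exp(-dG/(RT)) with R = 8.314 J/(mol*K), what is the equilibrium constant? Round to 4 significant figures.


dG is in kJ/mol; multiply by 1000 to match R in J/(mol*K).
RT = 8.314 * 283 = 2352.862 J/mol
exponent = -dG*1000 / (RT) = -(-16.85*1000) / 2352.862 = 7.16149098
K = exp(7.16149098)
K = 1288.8311, rounded to 4 significant figures:

1289


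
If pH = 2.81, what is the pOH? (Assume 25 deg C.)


At 25 deg C, pH + pOH = 14.
pOH = 14 - pH = 14 - 2.81
pOH = 11.19:

11.19


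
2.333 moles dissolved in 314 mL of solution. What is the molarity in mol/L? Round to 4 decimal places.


Convert volume to liters: V_L = V_mL / 1000.
V_L = 314 / 1000 = 0.314 L
M = n / V_L = 2.333 / 0.314
M = 7.42993631 mol/L, rounded to 4 dp:

7.4299 mol/L


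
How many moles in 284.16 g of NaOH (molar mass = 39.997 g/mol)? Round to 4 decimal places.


n = mass / M
n = 284.16 / 39.997
n = 7.10453284 mol, rounded to 4 dp:

7.1045 mol


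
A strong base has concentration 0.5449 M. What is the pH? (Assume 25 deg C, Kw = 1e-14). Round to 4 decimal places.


A strong base dissociates completely, so [OH-] equals the given concentration.
pOH = -log10([OH-]) = -log10(0.5449) = 0.263683
pH = 14 - pOH = 14 - 0.263683
pH = 13.736317, rounded to 4 dp:

13.7363


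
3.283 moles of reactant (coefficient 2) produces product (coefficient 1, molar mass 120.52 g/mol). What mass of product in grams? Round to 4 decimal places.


Use the coefficient ratio to convert reactant moles to product moles, then multiply by the product's molar mass.
moles_P = moles_R * (coeff_P / coeff_R) = 3.283 * (1/2) = 1.6415
mass_P = moles_P * M_P = 1.6415 * 120.52
mass_P = 197.83358 g, rounded to 4 dp:

197.8336 g


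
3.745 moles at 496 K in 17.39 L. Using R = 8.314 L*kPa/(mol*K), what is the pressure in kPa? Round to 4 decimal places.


PV = nRT, solve for P = nRT / V.
nRT = 3.745 * 8.314 * 496 = 15443.4213
P = 15443.4213 / 17.39
P = 888.0633295 kPa, rounded to 4 dp:

888.0633 kPa


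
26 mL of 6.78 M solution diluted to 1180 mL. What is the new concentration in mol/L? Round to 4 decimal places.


Dilution: M1*V1 = M2*V2, solve for M2.
M2 = M1*V1 / V2
M2 = 6.78 * 26 / 1180
M2 = 176.28 / 1180
M2 = 0.14938983 mol/L, rounded to 4 dp:

0.1494 mol/L


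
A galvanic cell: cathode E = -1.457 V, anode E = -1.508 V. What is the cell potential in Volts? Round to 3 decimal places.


Standard cell potential: E_cell = E_cathode - E_anode.
E_cell = -1.457 - (-1.508)
E_cell = 0.051 V, rounded to 3 dp:

0.051 V


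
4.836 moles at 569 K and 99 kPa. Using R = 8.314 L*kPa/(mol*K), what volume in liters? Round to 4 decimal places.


PV = nRT, solve for V = nRT / P.
nRT = 4.836 * 8.314 * 569 = 22877.5008
V = 22877.5008 / 99
V = 231.08586667 L, rounded to 4 dp:

231.0859 L


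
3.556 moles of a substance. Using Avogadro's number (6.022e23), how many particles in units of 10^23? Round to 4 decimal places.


N = n * NA, then divide by 1e23 for the requested units.
N / 1e23 = n * 6.022
N / 1e23 = 3.556 * 6.022
N / 1e23 = 21.414232, rounded to 4 dp:

21.4142


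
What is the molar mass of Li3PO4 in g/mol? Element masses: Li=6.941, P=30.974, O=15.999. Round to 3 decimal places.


M = sum(count * atomic_mass) over atoms.
M = 3*6.941 + 1*30.974 + 4*15.999
M = 20.823 + 30.974 + 63.996
M = 115.793 g/mol, rounded to 3 dp:

115.793 g/mol


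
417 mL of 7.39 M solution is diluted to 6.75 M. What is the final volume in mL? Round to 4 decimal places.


Dilution: M1*V1 = M2*V2, solve for V2.
V2 = M1*V1 / M2
V2 = 7.39 * 417 / 6.75
V2 = 3081.63 / 6.75
V2 = 456.53777778 mL, rounded to 4 dp:

456.5378 mL


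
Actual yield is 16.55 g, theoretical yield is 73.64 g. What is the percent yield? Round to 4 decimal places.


% yield = 100 * actual / theoretical
% yield = 100 * 16.55 / 73.64
% yield = 22.4741988 %, rounded to 4 dp:

22.4742 %


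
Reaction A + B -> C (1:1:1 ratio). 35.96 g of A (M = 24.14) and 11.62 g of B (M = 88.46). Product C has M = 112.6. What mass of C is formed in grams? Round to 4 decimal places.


Find moles of each reactant; the smaller value is the limiting reagent in a 1:1:1 reaction, so moles_C equals moles of the limiter.
n_A = mass_A / M_A = 35.96 / 24.14 = 1.489644 mol
n_B = mass_B / M_B = 11.62 / 88.46 = 0.131359 mol
Limiting reagent: B (smaller), n_limiting = 0.131359 mol
mass_C = n_limiting * M_C = 0.131359 * 112.6
mass_C = 14.7910234 g, rounded to 4 dp:

14.7910 g


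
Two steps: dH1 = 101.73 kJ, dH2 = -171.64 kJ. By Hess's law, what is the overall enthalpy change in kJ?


Hess's law: enthalpy is a state function, so add the step enthalpies.
dH_total = dH1 + dH2 = 101.73 + (-171.64)
dH_total = -69.91 kJ:

-69.91 kJ


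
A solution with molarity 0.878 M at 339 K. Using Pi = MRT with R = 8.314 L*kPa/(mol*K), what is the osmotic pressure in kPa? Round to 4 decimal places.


Osmotic pressure (van't Hoff): Pi = M*R*T.
RT = 8.314 * 339 = 2818.446
Pi = 0.878 * 2818.446
Pi = 2474.595588 kPa, rounded to 4 dp:

2474.5956 kPa


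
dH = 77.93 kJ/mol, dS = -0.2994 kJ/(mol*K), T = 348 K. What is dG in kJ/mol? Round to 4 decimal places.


Gibbs: dG = dH - T*dS (consistent units, dS already in kJ/(mol*K)).
T*dS = 348 * -0.2994 = -104.1912
dG = 77.93 - (-104.1912)
dG = 182.1212 kJ/mol, rounded to 4 dp:

182.1212 kJ/mol


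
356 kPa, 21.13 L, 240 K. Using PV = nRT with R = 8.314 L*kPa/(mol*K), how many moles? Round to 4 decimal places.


PV = nRT, solve for n = PV / (RT).
PV = 356 * 21.13 = 7522.28
RT = 8.314 * 240 = 1995.36
n = 7522.28 / 1995.36
n = 3.76988614 mol, rounded to 4 dp:

3.7699 mol


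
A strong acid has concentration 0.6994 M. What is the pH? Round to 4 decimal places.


A strong acid dissociates completely, so [H+] equals the given concentration.
pH = -log10([H+]) = -log10(0.6994)
pH = 0.15527437, rounded to 4 dp:

0.1553


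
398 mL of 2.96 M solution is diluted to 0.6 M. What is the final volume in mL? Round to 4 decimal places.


Dilution: M1*V1 = M2*V2, solve for V2.
V2 = M1*V1 / M2
V2 = 2.96 * 398 / 0.6
V2 = 1178.08 / 0.6
V2 = 1963.46666667 mL, rounded to 4 dp:

1963.4667 mL


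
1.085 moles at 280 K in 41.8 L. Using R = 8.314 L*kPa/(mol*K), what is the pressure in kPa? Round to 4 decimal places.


PV = nRT, solve for P = nRT / V.
nRT = 1.085 * 8.314 * 280 = 2525.7932
P = 2525.7932 / 41.8
P = 60.42567464 kPa, rounded to 4 dp:

60.4257 kPa


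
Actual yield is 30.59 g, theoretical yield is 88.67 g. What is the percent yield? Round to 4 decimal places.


% yield = 100 * actual / theoretical
% yield = 100 * 30.59 / 88.67
% yield = 34.49870306 %, rounded to 4 dp:

34.4987 %


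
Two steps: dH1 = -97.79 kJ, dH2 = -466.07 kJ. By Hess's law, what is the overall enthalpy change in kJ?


Hess's law: enthalpy is a state function, so add the step enthalpies.
dH_total = dH1 + dH2 = -97.79 + (-466.07)
dH_total = -563.86 kJ:

-563.86 kJ


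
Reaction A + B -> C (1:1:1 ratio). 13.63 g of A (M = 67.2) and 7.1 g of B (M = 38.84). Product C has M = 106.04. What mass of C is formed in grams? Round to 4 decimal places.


Find moles of each reactant; the smaller value is the limiting reagent in a 1:1:1 reaction, so moles_C equals moles of the limiter.
n_A = mass_A / M_A = 13.63 / 67.2 = 0.202827 mol
n_B = mass_B / M_B = 7.1 / 38.84 = 0.182801 mol
Limiting reagent: B (smaller), n_limiting = 0.182801 mol
mass_C = n_limiting * M_C = 0.182801 * 106.04
mass_C = 19.38421804 g, rounded to 4 dp:

19.3842 g


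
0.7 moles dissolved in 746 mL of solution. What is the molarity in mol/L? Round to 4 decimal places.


Convert volume to liters: V_L = V_mL / 1000.
V_L = 746 / 1000 = 0.746 L
M = n / V_L = 0.7 / 0.746
M = 0.9383378 mol/L, rounded to 4 dp:

0.9383 mol/L


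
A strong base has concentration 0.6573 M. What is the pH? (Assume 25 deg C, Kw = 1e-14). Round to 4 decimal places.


A strong base dissociates completely, so [OH-] equals the given concentration.
pOH = -log10([OH-]) = -log10(0.6573) = 0.182236
pH = 14 - pOH = 14 - 0.182236
pH = 13.817764, rounded to 4 dp:

13.8178


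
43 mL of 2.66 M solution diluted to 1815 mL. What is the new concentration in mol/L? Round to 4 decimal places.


Dilution: M1*V1 = M2*V2, solve for M2.
M2 = M1*V1 / V2
M2 = 2.66 * 43 / 1815
M2 = 114.38 / 1815
M2 = 0.06301928 mol/L, rounded to 4 dp:

0.0630 mol/L


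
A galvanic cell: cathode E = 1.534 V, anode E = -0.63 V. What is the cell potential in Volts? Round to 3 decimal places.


Standard cell potential: E_cell = E_cathode - E_anode.
E_cell = 1.534 - (-0.63)
E_cell = 2.164 V, rounded to 3 dp:

2.164 V


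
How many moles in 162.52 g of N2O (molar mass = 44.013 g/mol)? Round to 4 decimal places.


n = mass / M
n = 162.52 / 44.013
n = 3.69254538 mol, rounded to 4 dp:

3.6925 mol


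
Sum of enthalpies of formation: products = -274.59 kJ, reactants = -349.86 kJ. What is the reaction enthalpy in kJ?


dH_rxn = sum(dH_f products) - sum(dH_f reactants)
dH_rxn = -274.59 - (-349.86)
dH_rxn = 75.27 kJ:

75.27 kJ


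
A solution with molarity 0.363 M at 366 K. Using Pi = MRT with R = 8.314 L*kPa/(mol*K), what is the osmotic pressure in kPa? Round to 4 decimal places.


Osmotic pressure (van't Hoff): Pi = M*R*T.
RT = 8.314 * 366 = 3042.924
Pi = 0.363 * 3042.924
Pi = 1104.581412 kPa, rounded to 4 dp:

1104.5814 kPa


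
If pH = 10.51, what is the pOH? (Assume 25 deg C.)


At 25 deg C, pH + pOH = 14.
pOH = 14 - pH = 14 - 10.51
pOH = 3.49:

3.49


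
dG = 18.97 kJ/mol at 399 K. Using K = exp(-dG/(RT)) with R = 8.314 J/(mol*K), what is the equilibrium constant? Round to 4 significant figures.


dG is in kJ/mol; multiply by 1000 to match R in J/(mol*K).
RT = 8.314 * 399 = 3317.286 J/mol
exponent = -dG*1000 / (RT) = -(18.97*1000) / 3317.286 = -5.71853015
K = exp(-5.71853015)
K = 0.0032845351, rounded to 4 significant figures:

0.003285


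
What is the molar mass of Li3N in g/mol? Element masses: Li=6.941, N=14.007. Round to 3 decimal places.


M = sum(count * atomic_mass) over atoms.
M = 3*6.941 + 1*14.007
M = 20.823 + 14.007
M = 34.83 g/mol, rounded to 3 dp:

34.830 g/mol


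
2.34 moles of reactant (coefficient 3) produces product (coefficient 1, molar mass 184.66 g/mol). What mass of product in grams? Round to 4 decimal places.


Use the coefficient ratio to convert reactant moles to product moles, then multiply by the product's molar mass.
moles_P = moles_R * (coeff_P / coeff_R) = 2.34 * (1/3) = 0.78
mass_P = moles_P * M_P = 0.78 * 184.66
mass_P = 144.0348 g, rounded to 4 dp:

144.0348 g


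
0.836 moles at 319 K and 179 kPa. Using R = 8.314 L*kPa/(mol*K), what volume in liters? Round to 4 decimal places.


PV = nRT, solve for V = nRT / P.
nRT = 0.836 * 8.314 * 319 = 2217.2108
V = 2217.2108 / 179
V = 12.38665251 L, rounded to 4 dp:

12.3867 L


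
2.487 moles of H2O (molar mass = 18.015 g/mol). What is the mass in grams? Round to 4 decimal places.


mass = n * M
mass = 2.487 * 18.015
mass = 44.803305 g, rounded to 4 dp:

44.8033 g


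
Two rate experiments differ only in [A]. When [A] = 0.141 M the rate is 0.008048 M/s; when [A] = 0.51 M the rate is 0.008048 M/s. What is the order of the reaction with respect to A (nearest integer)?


Rate is proportional to [A]^n, so rate2/rate1 = ([A]2/[A]1)^n. Take logs to solve for n.
rate2/rate1 = 0.008048 / 0.008048 = 1.0
[A]2/[A]1 = 0.51 / 0.141 = 3.617
n = ln(1.0) / ln(3.617) = 0.0
Nearest integer order:

0


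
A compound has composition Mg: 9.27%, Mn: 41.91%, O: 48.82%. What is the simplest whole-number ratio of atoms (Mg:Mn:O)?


Assume 100 g of compound, divide each mass% by atomic mass to get moles, then normalize by the smallest to get a raw atom ratio.
Moles per 100 g: Mg: 9.27/24.305 = 0.3814, Mn: 41.91/54.938 = 0.7629, O: 48.82/15.999 = 3.0514
Raw ratio (divide by min = 0.3814): Mg: 1.0, Mn: 2.0, O: 8.001
Multiply by 1 to clear fractions: Mg: 1.0 ~= 1, Mn: 2.0 ~= 2, O: 8.001 ~= 8
Reduce by GCD to get the simplest whole-number ratio:

1:2:8


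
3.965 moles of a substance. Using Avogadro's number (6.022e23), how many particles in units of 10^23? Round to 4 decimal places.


N = n * NA, then divide by 1e23 for the requested units.
N / 1e23 = n * 6.022
N / 1e23 = 3.965 * 6.022
N / 1e23 = 23.87723, rounded to 4 dp:

23.8772


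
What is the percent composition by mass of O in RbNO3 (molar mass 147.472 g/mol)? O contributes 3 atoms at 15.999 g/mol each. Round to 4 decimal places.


pct = 100 * (n_elem * M_elem) / M_total
mass_contribution = 3 * 15.999 = 47.997 g/mol
pct = 100 * 47.997 / 147.472
pct = 32.5465173 %, rounded to 4 dp:

32.5465 %


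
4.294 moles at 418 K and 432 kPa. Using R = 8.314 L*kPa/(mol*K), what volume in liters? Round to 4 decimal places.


PV = nRT, solve for V = nRT / P.
nRT = 4.294 * 8.314 * 418 = 14922.7321
V = 14922.7321 / 432
V = 34.54336134 L, rounded to 4 dp:

34.5434 L


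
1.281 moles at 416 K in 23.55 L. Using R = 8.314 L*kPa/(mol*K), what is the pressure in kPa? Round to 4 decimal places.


PV = nRT, solve for P = nRT / V.
nRT = 1.281 * 8.314 * 416 = 4430.4973
P = 4430.4973 / 23.55
P = 188.13152017 kPa, rounded to 4 dp:

188.1315 kPa


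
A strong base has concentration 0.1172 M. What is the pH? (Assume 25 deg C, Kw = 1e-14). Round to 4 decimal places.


A strong base dissociates completely, so [OH-] equals the given concentration.
pOH = -log10([OH-]) = -log10(0.1172) = 0.931072
pH = 14 - pOH = 14 - 0.931072
pH = 13.068928, rounded to 4 dp:

13.0689


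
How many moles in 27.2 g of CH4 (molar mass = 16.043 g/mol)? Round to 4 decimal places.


n = mass / M
n = 27.2 / 16.043
n = 1.6954435 mol, rounded to 4 dp:

1.6954 mol


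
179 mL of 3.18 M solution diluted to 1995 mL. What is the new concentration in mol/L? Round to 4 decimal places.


Dilution: M1*V1 = M2*V2, solve for M2.
M2 = M1*V1 / V2
M2 = 3.18 * 179 / 1995
M2 = 569.22 / 1995
M2 = 0.28532331 mol/L, rounded to 4 dp:

0.2853 mol/L


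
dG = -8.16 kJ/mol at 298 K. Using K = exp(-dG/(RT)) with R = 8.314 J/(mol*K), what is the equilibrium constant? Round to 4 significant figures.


dG is in kJ/mol; multiply by 1000 to match R in J/(mol*K).
RT = 8.314 * 298 = 2477.572 J/mol
exponent = -dG*1000 / (RT) = -(-8.16*1000) / 2477.572 = 3.29354707
K = exp(3.29354707)
K = 26.938246, rounded to 4 significant figures:

26.94


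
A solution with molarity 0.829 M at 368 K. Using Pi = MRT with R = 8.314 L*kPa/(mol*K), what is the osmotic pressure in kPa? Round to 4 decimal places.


Osmotic pressure (van't Hoff): Pi = M*R*T.
RT = 8.314 * 368 = 3059.552
Pi = 0.829 * 3059.552
Pi = 2536.368608 kPa, rounded to 4 dp:

2536.3686 kPa


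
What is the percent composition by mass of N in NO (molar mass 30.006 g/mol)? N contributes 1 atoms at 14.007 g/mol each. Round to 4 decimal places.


pct = 100 * (n_elem * M_elem) / M_total
mass_contribution = 1 * 14.007 = 14.007 g/mol
pct = 100 * 14.007 / 30.006
pct = 46.68066387 %, rounded to 4 dp:

46.6807 %


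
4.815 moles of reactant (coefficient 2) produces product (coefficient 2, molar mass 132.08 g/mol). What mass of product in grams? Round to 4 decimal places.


Use the coefficient ratio to convert reactant moles to product moles, then multiply by the product's molar mass.
moles_P = moles_R * (coeff_P / coeff_R) = 4.815 * (2/2) = 4.815
mass_P = moles_P * M_P = 4.815 * 132.08
mass_P = 635.9652 g, rounded to 4 dp:

635.9652 g


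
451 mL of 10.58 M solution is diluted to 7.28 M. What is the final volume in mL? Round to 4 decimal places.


Dilution: M1*V1 = M2*V2, solve for V2.
V2 = M1*V1 / M2
V2 = 10.58 * 451 / 7.28
V2 = 4771.58 / 7.28
V2 = 655.43681319 mL, rounded to 4 dp:

655.4368 mL


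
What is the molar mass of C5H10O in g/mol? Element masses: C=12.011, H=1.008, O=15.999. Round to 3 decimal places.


M = sum(count * atomic_mass) over atoms.
M = 5*12.011 + 10*1.008 + 1*15.999
M = 60.055 + 10.08 + 15.999
M = 86.134 g/mol, rounded to 3 dp:

86.134 g/mol


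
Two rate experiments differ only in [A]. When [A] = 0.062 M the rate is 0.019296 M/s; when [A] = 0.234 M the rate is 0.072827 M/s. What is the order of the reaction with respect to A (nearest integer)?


Rate is proportional to [A]^n, so rate2/rate1 = ([A]2/[A]1)^n. Take logs to solve for n.
rate2/rate1 = 0.072827 / 0.019296 = 3.7742
[A]2/[A]1 = 0.234 / 0.062 = 3.7742
n = ln(3.7742) / ln(3.7742) = 1.0
Nearest integer order:

1


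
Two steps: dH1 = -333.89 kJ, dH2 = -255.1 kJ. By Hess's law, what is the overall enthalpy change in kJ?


Hess's law: enthalpy is a state function, so add the step enthalpies.
dH_total = dH1 + dH2 = -333.89 + (-255.1)
dH_total = -588.99 kJ:

-588.99 kJ
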